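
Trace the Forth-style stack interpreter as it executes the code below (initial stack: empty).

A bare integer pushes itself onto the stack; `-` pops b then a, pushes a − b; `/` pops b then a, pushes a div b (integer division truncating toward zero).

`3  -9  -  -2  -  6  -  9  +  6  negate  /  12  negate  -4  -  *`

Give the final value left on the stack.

3       [3]
-9      [3, -9]
-       [12]
-2      [12, -2]
-       [14]
6       [14, 6]
-       [8]
9       [8, 9]
+       [17]
6       [17, 6]
negate  [17, -6]
/       [-2]
12      [-2, 12]
negate  [-2, -12]
-4      [-2, -12, -4]
-       [-2, -8]
*       [16]

16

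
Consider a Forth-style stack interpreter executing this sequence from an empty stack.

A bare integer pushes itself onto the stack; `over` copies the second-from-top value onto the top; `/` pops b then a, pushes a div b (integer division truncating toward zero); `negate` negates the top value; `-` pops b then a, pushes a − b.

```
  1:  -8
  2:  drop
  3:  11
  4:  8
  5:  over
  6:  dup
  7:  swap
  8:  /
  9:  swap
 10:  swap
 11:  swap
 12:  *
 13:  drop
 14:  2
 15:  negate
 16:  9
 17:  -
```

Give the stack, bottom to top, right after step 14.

-8    -8
drop  (empty)
11    11
8     11 8
over  11 8 11
dup   11 8 11 11
swap  11 8 11 11
/     11 8 1
swap  11 1 8
swap  11 8 1
swap  11 1 8
*     11 8
drop  11
2     11 2

[11, 2]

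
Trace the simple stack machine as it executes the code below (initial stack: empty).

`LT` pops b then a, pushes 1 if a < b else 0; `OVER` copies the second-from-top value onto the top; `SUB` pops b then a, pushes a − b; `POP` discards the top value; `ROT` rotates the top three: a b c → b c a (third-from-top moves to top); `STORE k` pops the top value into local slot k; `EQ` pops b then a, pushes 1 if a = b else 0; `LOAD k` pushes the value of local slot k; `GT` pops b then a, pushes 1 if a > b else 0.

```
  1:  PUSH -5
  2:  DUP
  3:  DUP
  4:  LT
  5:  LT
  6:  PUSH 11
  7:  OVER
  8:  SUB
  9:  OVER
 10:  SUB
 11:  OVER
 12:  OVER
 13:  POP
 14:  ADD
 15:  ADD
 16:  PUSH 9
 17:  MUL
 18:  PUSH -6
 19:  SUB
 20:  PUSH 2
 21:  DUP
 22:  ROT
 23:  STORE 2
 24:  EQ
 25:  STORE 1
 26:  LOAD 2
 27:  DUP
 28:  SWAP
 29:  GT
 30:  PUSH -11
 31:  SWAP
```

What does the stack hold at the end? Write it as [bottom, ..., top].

[-11, 0]

PUSH -5  → -5
DUP      → -5 -5
DUP      → -5 -5 -5
LT       → -5 0
LT       → 1
PUSH 11  → 1 11
OVER     → 1 11 1
SUB      → 1 10
OVER     → 1 10 1
SUB      → 1 9
OVER     → 1 9 1
OVER     → 1 9 1 9
POP      → 1 9 1
ADD      → 1 10
ADD      → 11
PUSH 9   → 11 9
MUL      → 99
PUSH -6  → 99 -6
SUB      → 105
PUSH 2   → 105 2
DUP      → 105 2 2
ROT      → 2 2 105
STORE 2  → 2 2
EQ       → 1
STORE 1  → (empty)
LOAD 2   → 105
DUP      → 105 105
SWAP     → 105 105
GT       → 0
PUSH -11 → 0 -11
SWAP     → -11 0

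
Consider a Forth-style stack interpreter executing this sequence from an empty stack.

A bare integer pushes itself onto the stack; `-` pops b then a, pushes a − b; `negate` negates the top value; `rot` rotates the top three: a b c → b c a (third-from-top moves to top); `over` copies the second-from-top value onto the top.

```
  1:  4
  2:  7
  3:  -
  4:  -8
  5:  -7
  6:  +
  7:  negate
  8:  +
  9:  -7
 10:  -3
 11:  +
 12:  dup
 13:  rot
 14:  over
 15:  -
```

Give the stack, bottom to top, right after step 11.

4      -> [4]
7      -> [4, 7]
-      -> [-3]
-8     -> [-3, -8]
-7     -> [-3, -8, -7]
+      -> [-3, -15]
negate -> [-3, 15]
+      -> [12]
-7     -> [12, -7]
-3     -> [12, -7, -3]
+      -> [12, -10]

[12, -10]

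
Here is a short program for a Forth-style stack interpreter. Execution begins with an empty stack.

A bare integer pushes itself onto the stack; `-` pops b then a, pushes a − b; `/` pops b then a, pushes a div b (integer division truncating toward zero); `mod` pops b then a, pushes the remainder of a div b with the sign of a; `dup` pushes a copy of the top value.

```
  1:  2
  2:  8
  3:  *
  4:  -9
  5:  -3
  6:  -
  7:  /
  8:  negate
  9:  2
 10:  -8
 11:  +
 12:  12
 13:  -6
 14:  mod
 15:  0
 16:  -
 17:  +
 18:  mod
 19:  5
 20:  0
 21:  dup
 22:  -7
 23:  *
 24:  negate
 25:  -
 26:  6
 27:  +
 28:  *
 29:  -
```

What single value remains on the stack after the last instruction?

2      : [2]
8      : [2, 8]
*      : [16]
-9     : [16, -9]
-3     : [16, -9, -3]
-      : [16, -6]
/      : [-2]
negate : [2]
2      : [2, 2]
-8     : [2, 2, -8]
+      : [2, -6]
12     : [2, -6, 12]
-6     : [2, -6, 12, -6]
mod    : [2, -6, 0]
0      : [2, -6, 0, 0]
-      : [2, -6, 0]
+      : [2, -6]
mod    : [2]
5      : [2, 5]
0      : [2, 5, 0]
dup    : [2, 5, 0, 0]
-7     : [2, 5, 0, 0, -7]
*      : [2, 5, 0, 0]
negate : [2, 5, 0, 0]
-      : [2, 5, 0]
6      : [2, 5, 0, 6]
+      : [2, 5, 6]
*      : [2, 30]
-      : [-28]

-28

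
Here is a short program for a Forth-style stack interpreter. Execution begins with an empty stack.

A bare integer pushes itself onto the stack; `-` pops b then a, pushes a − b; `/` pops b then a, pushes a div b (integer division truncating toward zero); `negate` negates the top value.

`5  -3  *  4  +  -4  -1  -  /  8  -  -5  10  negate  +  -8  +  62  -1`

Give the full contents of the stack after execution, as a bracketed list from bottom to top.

[-5, -23, 62, -1]

5      → [5]
-3     → [5, -3]
*      → [-15]
4      → [-15, 4]
+      → [-11]
-4     → [-11, -4]
-1     → [-11, -4, -1]
-      → [-11, -3]
/      → [3]
8      → [3, 8]
-      → [-5]
-5     → [-5, -5]
10     → [-5, -5, 10]
negate → [-5, -5, -10]
+      → [-5, -15]
-8     → [-5, -15, -8]
+      → [-5, -23]
62     → [-5, -23, 62]
-1     → [-5, -23, 62, -1]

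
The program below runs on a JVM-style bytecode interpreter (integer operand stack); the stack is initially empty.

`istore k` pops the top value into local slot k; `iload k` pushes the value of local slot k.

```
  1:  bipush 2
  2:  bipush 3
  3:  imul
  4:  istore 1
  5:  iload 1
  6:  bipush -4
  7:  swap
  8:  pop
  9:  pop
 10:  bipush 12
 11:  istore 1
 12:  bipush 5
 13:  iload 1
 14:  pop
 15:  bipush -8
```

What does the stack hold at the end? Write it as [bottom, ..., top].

bipush 2  → 2
bipush 3  → 2 3
imul      → 6
istore 1  → (empty)
iload 1   → 6
bipush -4 → 6 -4
swap      → -4 6
pop       → -4
pop       → (empty)
bipush 12 → 12
istore 1  → (empty)
bipush 5  → 5
iload 1   → 5 12
pop       → 5
bipush -8 → 5 -8

[5, -8]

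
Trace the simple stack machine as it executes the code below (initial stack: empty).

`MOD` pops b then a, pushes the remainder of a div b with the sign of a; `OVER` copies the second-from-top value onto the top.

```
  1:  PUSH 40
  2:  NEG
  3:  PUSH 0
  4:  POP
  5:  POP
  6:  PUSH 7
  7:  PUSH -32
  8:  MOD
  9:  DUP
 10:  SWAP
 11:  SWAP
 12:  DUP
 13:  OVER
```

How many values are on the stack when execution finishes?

PUSH 40  → [40]
NEG      → [-40]
PUSH 0   → [-40, 0]
POP      → [-40]
POP      → []
PUSH 7   → [7]
PUSH -32 → [7, -32]
MOD      → [7]
DUP      → [7, 7]
SWAP     → [7, 7]
SWAP     → [7, 7]
DUP      → [7, 7, 7]
OVER     → [7, 7, 7, 7]

4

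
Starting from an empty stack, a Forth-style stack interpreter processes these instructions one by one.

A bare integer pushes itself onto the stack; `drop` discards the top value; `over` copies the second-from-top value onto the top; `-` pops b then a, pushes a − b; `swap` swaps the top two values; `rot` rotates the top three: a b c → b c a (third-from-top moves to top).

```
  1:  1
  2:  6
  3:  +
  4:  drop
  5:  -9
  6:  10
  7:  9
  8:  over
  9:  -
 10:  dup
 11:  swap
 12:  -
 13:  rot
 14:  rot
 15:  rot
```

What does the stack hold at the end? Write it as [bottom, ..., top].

1     [1]
6     [1, 6]
+     [7]
drop  []
-9    [-9]
10    [-9, 10]
9     [-9, 10, 9]
over  [-9, 10, 9, 10]
-     [-9, 10, -1]
dup   [-9, 10, -1, -1]
swap  [-9, 10, -1, -1]
-     [-9, 10, 0]
rot   [10, 0, -9]
rot   [0, -9, 10]
rot   [-9, 10, 0]

[-9, 10, 0]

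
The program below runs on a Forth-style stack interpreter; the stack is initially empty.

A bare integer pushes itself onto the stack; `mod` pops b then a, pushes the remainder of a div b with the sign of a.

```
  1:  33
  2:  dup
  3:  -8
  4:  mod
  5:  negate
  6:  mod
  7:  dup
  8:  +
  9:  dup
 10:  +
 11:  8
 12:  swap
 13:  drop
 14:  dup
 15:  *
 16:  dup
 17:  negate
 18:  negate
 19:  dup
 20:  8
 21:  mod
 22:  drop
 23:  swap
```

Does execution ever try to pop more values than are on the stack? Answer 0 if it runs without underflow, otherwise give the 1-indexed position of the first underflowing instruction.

33     -> [33]
dup    -> [33, 33]
-8     -> [33, 33, -8]
mod    -> [33, 1]
negate -> [33, -1]
mod    -> [0]
dup    -> [0, 0]
+      -> [0]
dup    -> [0, 0]
+      -> [0]
8      -> [0, 8]
swap   -> [8, 0]
drop   -> [8]
dup    -> [8, 8]
*      -> [64]
dup    -> [64, 64]
negate -> [64, -64]
negate -> [64, 64]
dup    -> [64, 64, 64]
8      -> [64, 64, 64, 8]
mod    -> [64, 64, 0]
drop   -> [64, 64]
swap   -> [64, 64]

0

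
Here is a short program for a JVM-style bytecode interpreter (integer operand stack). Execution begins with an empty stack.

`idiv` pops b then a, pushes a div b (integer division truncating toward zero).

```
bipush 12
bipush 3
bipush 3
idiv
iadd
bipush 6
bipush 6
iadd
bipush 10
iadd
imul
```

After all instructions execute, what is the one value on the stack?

bipush 12 → [12]
bipush 3  → [12, 3]
bipush 3  → [12, 3, 3]
idiv      → [12, 1]
iadd      → [13]
bipush 6  → [13, 6]
bipush 6  → [13, 6, 6]
iadd      → [13, 12]
bipush 10 → [13, 12, 10]
iadd      → [13, 22]
imul      → [286]

286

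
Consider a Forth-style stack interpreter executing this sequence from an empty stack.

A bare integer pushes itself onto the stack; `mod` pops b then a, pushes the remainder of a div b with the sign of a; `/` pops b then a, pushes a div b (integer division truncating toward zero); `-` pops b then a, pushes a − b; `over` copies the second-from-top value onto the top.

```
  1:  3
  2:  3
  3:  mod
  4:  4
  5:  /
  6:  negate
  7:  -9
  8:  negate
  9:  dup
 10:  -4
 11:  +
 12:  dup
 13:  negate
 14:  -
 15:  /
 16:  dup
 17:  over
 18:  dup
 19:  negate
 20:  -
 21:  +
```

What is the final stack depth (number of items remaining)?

3      -> 3
3      -> 3 3
mod    -> 0
4      -> 0 4
/      -> 0
negate -> 0
-9     -> 0 -9
negate -> 0 9
dup    -> 0 9 9
-4     -> 0 9 9 -4
+      -> 0 9 5
dup    -> 0 9 5 5
negate -> 0 9 5 -5
-      -> 0 9 10
/      -> 0 0
dup    -> 0 0 0
over   -> 0 0 0 0
dup    -> 0 0 0 0 0
negate -> 0 0 0 0 0
-      -> 0 0 0 0
+      -> 0 0 0

3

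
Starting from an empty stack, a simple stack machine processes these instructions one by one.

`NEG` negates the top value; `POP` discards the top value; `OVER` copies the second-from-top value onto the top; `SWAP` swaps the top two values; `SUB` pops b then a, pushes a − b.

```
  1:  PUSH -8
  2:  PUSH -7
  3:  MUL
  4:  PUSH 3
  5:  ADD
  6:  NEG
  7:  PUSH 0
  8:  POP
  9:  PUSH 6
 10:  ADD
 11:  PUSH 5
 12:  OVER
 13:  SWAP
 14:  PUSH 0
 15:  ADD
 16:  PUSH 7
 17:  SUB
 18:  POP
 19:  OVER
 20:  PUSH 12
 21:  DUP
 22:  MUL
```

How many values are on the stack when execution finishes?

4

PUSH -8 → -8
PUSH -7 → -8 -7
MUL     → 56
PUSH 3  → 56 3
ADD     → 59
NEG     → -59
PUSH 0  → -59 0
POP     → -59
PUSH 6  → -59 6
ADD     → -53
PUSH 5  → -53 5
OVER    → -53 5 -53
SWAP    → -53 -53 5
PUSH 0  → -53 -53 5 0
ADD     → -53 -53 5
PUSH 7  → -53 -53 5 7
SUB     → -53 -53 -2
POP     → -53 -53
OVER    → -53 -53 -53
PUSH 12 → -53 -53 -53 12
DUP     → -53 -53 -53 12 12
MUL     → -53 -53 -53 144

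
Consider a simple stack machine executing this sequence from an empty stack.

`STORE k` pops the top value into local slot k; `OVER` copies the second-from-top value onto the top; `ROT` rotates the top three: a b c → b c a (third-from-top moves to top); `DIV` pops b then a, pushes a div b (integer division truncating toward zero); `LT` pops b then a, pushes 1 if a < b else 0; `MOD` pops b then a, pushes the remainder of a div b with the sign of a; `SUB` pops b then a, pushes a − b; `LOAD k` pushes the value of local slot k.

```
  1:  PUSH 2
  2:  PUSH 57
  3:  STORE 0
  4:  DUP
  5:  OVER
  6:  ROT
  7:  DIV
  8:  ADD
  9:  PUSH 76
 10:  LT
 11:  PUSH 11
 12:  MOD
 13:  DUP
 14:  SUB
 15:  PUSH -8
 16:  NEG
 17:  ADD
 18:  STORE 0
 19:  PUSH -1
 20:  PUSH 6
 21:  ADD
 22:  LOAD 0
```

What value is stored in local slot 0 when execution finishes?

PUSH 2  → 2
PUSH 57 → 2 57
STORE 0 → 2
DUP     → 2 2
OVER    → 2 2 2
ROT     → 2 2 2
DIV     → 2 1
ADD     → 3
PUSH 76 → 3 76
LT      → 1
PUSH 11 → 1 11
MOD     → 1
DUP     → 1 1
SUB     → 0
PUSH -8 → 0 -8
NEG     → 0 8
ADD     → 8
STORE 0 → (empty)
PUSH -1 → -1
PUSH 6  → -1 6
ADD     → 5
LOAD 0  → 5 8

8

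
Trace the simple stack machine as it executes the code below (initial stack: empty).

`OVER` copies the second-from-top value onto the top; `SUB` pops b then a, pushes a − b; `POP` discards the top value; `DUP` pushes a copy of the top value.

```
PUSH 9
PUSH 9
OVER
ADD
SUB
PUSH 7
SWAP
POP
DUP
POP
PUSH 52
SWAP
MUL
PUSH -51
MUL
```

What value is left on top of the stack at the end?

-18564

PUSH 9    9
PUSH 9    9 9
OVER      9 9 9
ADD       9 18
SUB       -9
PUSH 7    -9 7
SWAP      7 -9
POP       7
DUP       7 7
POP       7
PUSH 52   7 52
SWAP      52 7
MUL       364
PUSH -51  364 -51
MUL       -18564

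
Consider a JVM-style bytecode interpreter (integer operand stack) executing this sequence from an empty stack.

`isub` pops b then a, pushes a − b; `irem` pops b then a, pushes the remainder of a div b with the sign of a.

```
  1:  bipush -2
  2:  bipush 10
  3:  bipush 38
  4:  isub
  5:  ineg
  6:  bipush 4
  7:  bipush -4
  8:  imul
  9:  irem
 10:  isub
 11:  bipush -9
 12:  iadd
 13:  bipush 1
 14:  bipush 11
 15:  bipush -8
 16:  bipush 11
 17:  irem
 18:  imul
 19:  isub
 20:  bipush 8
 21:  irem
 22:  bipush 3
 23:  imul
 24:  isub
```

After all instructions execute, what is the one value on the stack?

bipush -2 -> -2
bipush 10 -> -2 10
bipush 38 -> -2 10 38
isub      -> -2 -28
ineg      -> -2 28
bipush 4  -> -2 28 4
bipush -4 -> -2 28 4 -4
imul      -> -2 28 -16
irem      -> -2 12
isub      -> -14
bipush -9 -> -14 -9
iadd      -> -23
bipush 1  -> -23 1
bipush 11 -> -23 1 11
bipush -8 -> -23 1 11 -8
bipush 11 -> -23 1 11 -8 11
irem      -> -23 1 11 -8
imul      -> -23 1 -88
isub      -> -23 89
bipush 8  -> -23 89 8
irem      -> -23 1
bipush 3  -> -23 1 3
imul      -> -23 3
isub      -> -26

-26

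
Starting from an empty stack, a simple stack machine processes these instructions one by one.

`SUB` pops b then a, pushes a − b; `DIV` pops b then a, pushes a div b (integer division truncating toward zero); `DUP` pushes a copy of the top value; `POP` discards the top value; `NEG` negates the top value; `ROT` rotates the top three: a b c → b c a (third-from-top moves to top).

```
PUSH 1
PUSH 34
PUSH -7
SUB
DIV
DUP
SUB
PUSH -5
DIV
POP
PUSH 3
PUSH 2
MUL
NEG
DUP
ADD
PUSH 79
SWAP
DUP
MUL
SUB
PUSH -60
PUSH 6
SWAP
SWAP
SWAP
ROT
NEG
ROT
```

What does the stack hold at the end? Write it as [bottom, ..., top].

[-60, 65, 6]

PUSH 1   → 1
PUSH 34  → 1 34
PUSH -7  → 1 34 -7
SUB      → 1 41
DIV      → 0
DUP      → 0 0
SUB      → 0
PUSH -5  → 0 -5
DIV      → 0
POP      → (empty)
PUSH 3   → 3
PUSH 2   → 3 2
MUL      → 6
NEG      → -6
DUP      → -6 -6
ADD      → -12
PUSH 79  → -12 79
SWAP     → 79 -12
DUP      → 79 -12 -12
MUL      → 79 144
SUB      → -65
PUSH -60 → -65 -60
PUSH 6   → -65 -60 6
SWAP     → -65 6 -60
SWAP     → -65 -60 6
SWAP     → -65 6 -60
ROT      → 6 -60 -65
NEG      → 6 -60 65
ROT      → -60 65 6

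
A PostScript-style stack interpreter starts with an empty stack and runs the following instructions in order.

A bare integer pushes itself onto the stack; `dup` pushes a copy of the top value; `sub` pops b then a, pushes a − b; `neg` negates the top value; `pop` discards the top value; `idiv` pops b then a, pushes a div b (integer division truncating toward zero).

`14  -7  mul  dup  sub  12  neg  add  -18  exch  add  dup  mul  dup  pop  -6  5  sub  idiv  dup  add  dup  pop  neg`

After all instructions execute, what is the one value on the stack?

14    14
-7    14 -7
mul   -98
dup   -98 -98
sub   0
12    0 12
neg   0 -12
add   -12
-18   -12 -18
exch  -18 -12
add   -30
dup   -30 -30
mul   900
dup   900 900
pop   900
-6    900 -6
5     900 -6 5
sub   900 -11
idiv  -81
dup   -81 -81
add   -162
dup   -162 -162
pop   -162
neg   162

162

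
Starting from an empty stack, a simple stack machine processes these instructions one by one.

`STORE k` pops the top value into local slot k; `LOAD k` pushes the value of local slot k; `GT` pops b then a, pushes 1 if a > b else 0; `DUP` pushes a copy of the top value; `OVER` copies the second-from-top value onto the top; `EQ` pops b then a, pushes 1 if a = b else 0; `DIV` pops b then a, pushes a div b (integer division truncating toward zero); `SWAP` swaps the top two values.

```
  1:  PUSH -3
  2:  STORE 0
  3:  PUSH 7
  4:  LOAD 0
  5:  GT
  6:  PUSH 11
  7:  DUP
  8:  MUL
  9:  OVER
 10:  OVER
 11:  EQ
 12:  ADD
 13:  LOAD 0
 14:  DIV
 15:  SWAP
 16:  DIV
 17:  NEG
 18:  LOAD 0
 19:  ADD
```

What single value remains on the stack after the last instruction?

PUSH -3 : -3
STORE 0 : (empty)
PUSH 7  : 7
LOAD 0  : 7 -3
GT      : 1
PUSH 11 : 1 11
DUP     : 1 11 11
MUL     : 1 121
OVER    : 1 121 1
OVER    : 1 121 1 121
EQ      : 1 121 0
ADD     : 1 121
LOAD 0  : 1 121 -3
DIV     : 1 -40
SWAP    : -40 1
DIV     : -40
NEG     : 40
LOAD 0  : 40 -3
ADD     : 37

37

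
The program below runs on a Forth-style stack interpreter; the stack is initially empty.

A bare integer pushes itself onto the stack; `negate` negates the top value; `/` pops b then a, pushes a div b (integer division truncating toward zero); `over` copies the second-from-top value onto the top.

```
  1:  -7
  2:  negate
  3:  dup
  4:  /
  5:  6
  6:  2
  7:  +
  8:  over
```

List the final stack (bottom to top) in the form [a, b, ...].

[1, 8, 1]

-7     -> -7
negate -> 7
dup    -> 7 7
/      -> 1
6      -> 1 6
2      -> 1 6 2
+      -> 1 8
over   -> 1 8 1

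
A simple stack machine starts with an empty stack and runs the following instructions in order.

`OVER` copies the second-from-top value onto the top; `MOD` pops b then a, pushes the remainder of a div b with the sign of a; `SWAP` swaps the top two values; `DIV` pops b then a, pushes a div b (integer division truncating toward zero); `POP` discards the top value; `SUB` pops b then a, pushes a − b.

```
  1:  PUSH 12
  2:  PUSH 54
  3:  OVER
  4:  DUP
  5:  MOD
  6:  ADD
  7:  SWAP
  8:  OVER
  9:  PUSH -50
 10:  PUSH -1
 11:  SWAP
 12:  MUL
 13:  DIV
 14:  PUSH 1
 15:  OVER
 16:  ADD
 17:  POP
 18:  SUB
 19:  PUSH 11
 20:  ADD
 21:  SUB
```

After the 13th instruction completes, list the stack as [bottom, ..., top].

[54, 12, 1]

PUSH 12  : 12
PUSH 54  : 12 54
OVER     : 12 54 12
DUP      : 12 54 12 12
MOD      : 12 54 0
ADD      : 12 54
SWAP     : 54 12
OVER     : 54 12 54
PUSH -50 : 54 12 54 -50
PUSH -1  : 54 12 54 -50 -1
SWAP     : 54 12 54 -1 -50
MUL      : 54 12 54 50
DIV      : 54 12 1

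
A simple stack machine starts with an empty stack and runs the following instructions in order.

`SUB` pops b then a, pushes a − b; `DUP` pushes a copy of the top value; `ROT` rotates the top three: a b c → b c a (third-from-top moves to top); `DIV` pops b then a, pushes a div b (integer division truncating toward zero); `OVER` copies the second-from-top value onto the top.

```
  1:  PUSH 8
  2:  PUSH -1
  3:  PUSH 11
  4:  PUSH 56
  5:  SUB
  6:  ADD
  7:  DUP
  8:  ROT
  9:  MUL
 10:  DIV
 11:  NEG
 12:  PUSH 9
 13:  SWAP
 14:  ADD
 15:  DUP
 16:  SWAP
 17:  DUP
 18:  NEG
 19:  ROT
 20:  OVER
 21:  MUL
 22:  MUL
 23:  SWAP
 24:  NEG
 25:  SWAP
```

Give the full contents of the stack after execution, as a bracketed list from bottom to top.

[-9, 729]

PUSH 8  -> 8
PUSH -1 -> 8 -1
PUSH 11 -> 8 -1 11
PUSH 56 -> 8 -1 11 56
SUB     -> 8 -1 -45
ADD     -> 8 -46
DUP     -> 8 -46 -46
ROT     -> -46 -46 8
MUL     -> -46 -368
DIV     -> 0
NEG     -> 0
PUSH 9  -> 0 9
SWAP    -> 9 0
ADD     -> 9
DUP     -> 9 9
SWAP    -> 9 9
DUP     -> 9 9 9
NEG     -> 9 9 -9
ROT     -> 9 -9 9
OVER    -> 9 -9 9 -9
MUL     -> 9 -9 -81
MUL     -> 9 729
SWAP    -> 729 9
NEG     -> 729 -9
SWAP    -> -9 729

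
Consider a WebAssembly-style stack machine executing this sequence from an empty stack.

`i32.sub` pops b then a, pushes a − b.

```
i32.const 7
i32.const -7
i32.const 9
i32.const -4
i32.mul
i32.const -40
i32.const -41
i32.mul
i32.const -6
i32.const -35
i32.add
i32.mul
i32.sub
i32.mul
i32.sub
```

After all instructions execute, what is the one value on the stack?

470435

i32.const 7   → [7]
i32.const -7  → [7, -7]
i32.const 9   → [7, -7, 9]
i32.const -4  → [7, -7, 9, -4]
i32.mul       → [7, -7, -36]
i32.const -40 → [7, -7, -36, -40]
i32.const -41 → [7, -7, -36, -40, -41]
i32.mul       → [7, -7, -36, 1640]
i32.const -6  → [7, -7, -36, 1640, -6]
i32.const -35 → [7, -7, -36, 1640, -6, -35]
i32.add       → [7, -7, -36, 1640, -41]
i32.mul       → [7, -7, -36, -67240]
i32.sub       → [7, -7, 67204]
i32.mul       → [7, -470428]
i32.sub       → [470435]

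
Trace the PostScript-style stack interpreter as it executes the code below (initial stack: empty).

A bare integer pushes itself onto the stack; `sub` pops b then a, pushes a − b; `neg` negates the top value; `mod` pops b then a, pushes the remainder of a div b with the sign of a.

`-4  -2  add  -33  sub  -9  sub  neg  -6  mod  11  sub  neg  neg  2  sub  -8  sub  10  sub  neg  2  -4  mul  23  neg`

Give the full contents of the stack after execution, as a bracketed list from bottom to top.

-4   -4
-2   -4 -2
add  -6
-33  -6 -33
sub  27
-9   27 -9
sub  36
neg  -36
-6   -36 -6
mod  0
11   0 11
sub  -11
neg  11
neg  -11
2    -11 2
sub  -13
-8   -13 -8
sub  -5
10   -5 10
sub  -15
neg  15
2    15 2
-4   15 2 -4
mul  15 -8
23   15 -8 23
neg  15 -8 -23

[15, -8, -23]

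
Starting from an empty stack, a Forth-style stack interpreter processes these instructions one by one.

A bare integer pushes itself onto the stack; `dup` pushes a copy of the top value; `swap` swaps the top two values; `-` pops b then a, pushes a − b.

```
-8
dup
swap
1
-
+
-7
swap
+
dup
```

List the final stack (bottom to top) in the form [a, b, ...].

-8   → -8
dup  → -8 -8
swap → -8 -8
1    → -8 -8 1
-    → -8 -9
+    → -17
-7   → -17 -7
swap → -7 -17
+    → -24
dup  → -24 -24

[-24, -24]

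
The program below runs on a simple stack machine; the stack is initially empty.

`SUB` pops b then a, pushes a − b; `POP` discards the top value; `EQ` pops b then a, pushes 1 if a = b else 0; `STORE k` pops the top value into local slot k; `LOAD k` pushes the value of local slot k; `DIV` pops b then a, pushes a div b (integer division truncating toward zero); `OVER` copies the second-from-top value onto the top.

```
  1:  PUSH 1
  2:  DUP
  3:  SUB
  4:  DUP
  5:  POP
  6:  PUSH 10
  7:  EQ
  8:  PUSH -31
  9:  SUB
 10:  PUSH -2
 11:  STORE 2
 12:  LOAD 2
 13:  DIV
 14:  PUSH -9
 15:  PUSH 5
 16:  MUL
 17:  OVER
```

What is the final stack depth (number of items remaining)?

PUSH 1    1
DUP       1 1
SUB       0
DUP       0 0
POP       0
PUSH 10   0 10
EQ        0
PUSH -31  0 -31
SUB       31
PUSH -2   31 -2
STORE 2   31
LOAD 2    31 -2
DIV       -15
PUSH -9   -15 -9
PUSH 5    -15 -9 5
MUL       -15 -45
OVER      -15 -45 -15

3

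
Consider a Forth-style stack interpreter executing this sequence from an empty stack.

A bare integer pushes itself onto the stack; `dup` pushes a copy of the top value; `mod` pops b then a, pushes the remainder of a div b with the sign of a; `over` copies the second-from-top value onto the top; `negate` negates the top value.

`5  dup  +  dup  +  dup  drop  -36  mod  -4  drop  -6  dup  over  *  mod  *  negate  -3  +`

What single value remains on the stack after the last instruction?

117

5      : 5
dup    : 5 5
+      : 10
dup    : 10 10
+      : 20
dup    : 20 20
drop   : 20
-36    : 20 -36
mod    : 20
-4     : 20 -4
drop   : 20
-6     : 20 -6
dup    : 20 -6 -6
over   : 20 -6 -6 -6
*      : 20 -6 36
mod    : 20 -6
*      : -120
negate : 120
-3     : 120 -3
+      : 117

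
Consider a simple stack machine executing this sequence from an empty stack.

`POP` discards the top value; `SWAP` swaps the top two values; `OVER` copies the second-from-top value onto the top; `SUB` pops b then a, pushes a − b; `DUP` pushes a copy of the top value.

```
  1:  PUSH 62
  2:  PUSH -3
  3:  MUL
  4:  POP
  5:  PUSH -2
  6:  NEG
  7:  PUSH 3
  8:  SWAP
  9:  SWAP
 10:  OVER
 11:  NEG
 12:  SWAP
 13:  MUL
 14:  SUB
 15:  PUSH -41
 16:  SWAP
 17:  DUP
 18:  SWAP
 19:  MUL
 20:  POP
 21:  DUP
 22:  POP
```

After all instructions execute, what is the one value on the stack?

-41

PUSH 62  : [62]
PUSH -3  : [62, -3]
MUL      : [-186]
POP      : []
PUSH -2  : [-2]
NEG      : [2]
PUSH 3   : [2, 3]
SWAP     : [3, 2]
SWAP     : [2, 3]
OVER     : [2, 3, 2]
NEG      : [2, 3, -2]
SWAP     : [2, -2, 3]
MUL      : [2, -6]
SUB      : [8]
PUSH -41 : [8, -41]
SWAP     : [-41, 8]
DUP      : [-41, 8, 8]
SWAP     : [-41, 8, 8]
MUL      : [-41, 64]
POP      : [-41]
DUP      : [-41, -41]
POP      : [-41]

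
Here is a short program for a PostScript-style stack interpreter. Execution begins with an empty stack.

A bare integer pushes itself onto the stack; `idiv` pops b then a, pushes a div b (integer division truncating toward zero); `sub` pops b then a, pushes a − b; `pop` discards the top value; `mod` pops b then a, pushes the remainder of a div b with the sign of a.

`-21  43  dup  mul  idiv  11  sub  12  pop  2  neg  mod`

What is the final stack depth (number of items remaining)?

1

-21   [-21]
43    [-21, 43]
dup   [-21, 43, 43]
mul   [-21, 1849]
idiv  [0]
11    [0, 11]
sub   [-11]
12    [-11, 12]
pop   [-11]
2     [-11, 2]
neg   [-11, -2]
mod   [-1]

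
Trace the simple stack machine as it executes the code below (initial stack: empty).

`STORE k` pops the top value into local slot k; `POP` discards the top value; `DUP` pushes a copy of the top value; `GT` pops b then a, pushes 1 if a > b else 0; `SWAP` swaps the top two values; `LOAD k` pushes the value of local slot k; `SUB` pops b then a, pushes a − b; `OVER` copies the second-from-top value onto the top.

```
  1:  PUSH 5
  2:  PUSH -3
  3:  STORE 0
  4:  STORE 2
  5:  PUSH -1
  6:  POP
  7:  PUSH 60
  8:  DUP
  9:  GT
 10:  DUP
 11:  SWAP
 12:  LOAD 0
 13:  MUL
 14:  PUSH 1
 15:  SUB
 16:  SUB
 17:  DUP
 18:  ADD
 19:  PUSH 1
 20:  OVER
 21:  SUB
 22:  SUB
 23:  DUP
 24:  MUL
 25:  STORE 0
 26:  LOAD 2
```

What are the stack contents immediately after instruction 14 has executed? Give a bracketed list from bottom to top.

PUSH 5  : [5]
PUSH -3 : [5, -3]
STORE 0 : [5]
STORE 2 : []
PUSH -1 : [-1]
POP     : []
PUSH 60 : [60]
DUP     : [60, 60]
GT      : [0]
DUP     : [0, 0]
SWAP    : [0, 0]
LOAD 0  : [0, 0, -3]
MUL     : [0, 0]
PUSH 1  : [0, 0, 1]

[0, 0, 1]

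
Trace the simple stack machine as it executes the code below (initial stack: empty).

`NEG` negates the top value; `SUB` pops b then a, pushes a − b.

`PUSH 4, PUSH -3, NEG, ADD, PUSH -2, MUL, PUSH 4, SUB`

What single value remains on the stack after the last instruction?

PUSH 4  → [4]
PUSH -3 → [4, -3]
NEG     → [4, 3]
ADD     → [7]
PUSH -2 → [7, -2]
MUL     → [-14]
PUSH 4  → [-14, 4]
SUB     → [-18]

-18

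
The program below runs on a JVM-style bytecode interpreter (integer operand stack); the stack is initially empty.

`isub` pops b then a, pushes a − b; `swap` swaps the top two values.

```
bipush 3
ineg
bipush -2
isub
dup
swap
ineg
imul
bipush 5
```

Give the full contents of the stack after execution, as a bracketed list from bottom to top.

bipush 3   3
ineg       -3
bipush -2  -3 -2
isub       -1
dup        -1 -1
swap       -1 -1
ineg       -1 1
imul       -1
bipush 5   -1 5

[-1, 5]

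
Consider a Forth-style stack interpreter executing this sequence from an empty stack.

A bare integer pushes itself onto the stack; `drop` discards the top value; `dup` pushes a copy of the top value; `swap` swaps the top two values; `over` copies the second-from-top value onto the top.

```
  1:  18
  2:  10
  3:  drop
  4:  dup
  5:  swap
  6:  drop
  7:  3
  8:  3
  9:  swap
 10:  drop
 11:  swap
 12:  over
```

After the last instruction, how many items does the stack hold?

18    18
10    18 10
drop  18
dup   18 18
swap  18 18
drop  18
3     18 3
3     18 3 3
swap  18 3 3
drop  18 3
swap  3 18
over  3 18 3

3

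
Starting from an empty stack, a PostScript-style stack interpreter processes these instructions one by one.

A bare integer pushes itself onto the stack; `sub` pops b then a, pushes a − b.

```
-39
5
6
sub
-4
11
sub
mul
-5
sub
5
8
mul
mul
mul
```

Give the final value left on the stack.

-39 → -39
5   → -39 5
6   → -39 5 6
sub → -39 -1
-4  → -39 -1 -4
11  → -39 -1 -4 11
sub → -39 -1 -15
mul → -39 15
-5  → -39 15 -5
sub → -39 20
5   → -39 20 5
8   → -39 20 5 8
mul → -39 20 40
mul → -39 800
mul → -31200

-31200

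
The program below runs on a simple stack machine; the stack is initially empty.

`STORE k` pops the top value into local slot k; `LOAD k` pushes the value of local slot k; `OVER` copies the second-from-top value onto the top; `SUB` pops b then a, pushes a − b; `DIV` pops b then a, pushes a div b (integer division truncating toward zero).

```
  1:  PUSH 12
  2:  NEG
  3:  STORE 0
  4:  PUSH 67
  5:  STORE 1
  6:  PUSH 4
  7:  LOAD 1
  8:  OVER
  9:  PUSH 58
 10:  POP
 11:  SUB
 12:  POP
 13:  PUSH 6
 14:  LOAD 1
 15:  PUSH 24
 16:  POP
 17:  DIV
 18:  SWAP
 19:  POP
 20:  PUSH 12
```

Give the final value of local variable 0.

-12

PUSH 12 -> [12]
NEG     -> [-12]
STORE 0 -> []
PUSH 67 -> [67]
STORE 1 -> []
PUSH 4  -> [4]
LOAD 1  -> [4, 67]
OVER    -> [4, 67, 4]
PUSH 58 -> [4, 67, 4, 58]
POP     -> [4, 67, 4]
SUB     -> [4, 63]
POP     -> [4]
PUSH 6  -> [4, 6]
LOAD 1  -> [4, 6, 67]
PUSH 24 -> [4, 6, 67, 24]
POP     -> [4, 6, 67]
DIV     -> [4, 0]
SWAP    -> [0, 4]
POP     -> [0]
PUSH 12 -> [0, 12]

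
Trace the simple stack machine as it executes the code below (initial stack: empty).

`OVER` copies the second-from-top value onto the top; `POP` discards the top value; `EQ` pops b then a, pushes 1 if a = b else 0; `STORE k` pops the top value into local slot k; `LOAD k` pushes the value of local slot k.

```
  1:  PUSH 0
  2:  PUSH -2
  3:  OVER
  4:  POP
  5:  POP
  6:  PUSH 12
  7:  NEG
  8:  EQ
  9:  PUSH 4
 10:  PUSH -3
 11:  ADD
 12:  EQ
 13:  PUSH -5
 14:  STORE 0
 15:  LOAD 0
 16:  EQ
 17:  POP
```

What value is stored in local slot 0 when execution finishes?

PUSH 0  -> [0]
PUSH -2 -> [0, -2]
OVER    -> [0, -2, 0]
POP     -> [0, -2]
POP     -> [0]
PUSH 12 -> [0, 12]
NEG     -> [0, -12]
EQ      -> [0]
PUSH 4  -> [0, 4]
PUSH -3 -> [0, 4, -3]
ADD     -> [0, 1]
EQ      -> [0]
PUSH -5 -> [0, -5]
STORE 0 -> [0]
LOAD 0  -> [0, -5]
EQ      -> [0]
POP     -> []

-5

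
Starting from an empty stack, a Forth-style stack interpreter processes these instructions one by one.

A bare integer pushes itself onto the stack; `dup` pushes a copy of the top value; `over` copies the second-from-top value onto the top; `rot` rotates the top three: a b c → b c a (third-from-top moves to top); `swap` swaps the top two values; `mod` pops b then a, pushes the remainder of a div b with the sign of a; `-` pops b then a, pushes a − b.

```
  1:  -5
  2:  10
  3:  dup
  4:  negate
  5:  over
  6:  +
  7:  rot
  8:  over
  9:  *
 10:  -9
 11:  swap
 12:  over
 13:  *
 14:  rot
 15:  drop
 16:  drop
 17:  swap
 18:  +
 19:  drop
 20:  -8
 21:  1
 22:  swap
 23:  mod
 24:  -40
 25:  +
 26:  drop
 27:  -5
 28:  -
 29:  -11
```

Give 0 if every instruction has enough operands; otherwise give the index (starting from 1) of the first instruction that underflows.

-5     -> [-5]
10     -> [-5, 10]
dup    -> [-5, 10, 10]
negate -> [-5, 10, -10]
over   -> [-5, 10, -10, 10]
+      -> [-5, 10, 0]
rot    -> [10, 0, -5]
over   -> [10, 0, -5, 0]
*      -> [10, 0, 0]
-9     -> [10, 0, 0, -9]
swap   -> [10, 0, -9, 0]
over   -> [10, 0, -9, 0, -9]
*      -> [10, 0, -9, 0]
rot    -> [10, -9, 0, 0]
drop   -> [10, -9, 0]
drop   -> [10, -9]
swap   -> [-9, 10]
+      -> [1]
drop   -> []
-8     -> [-8]
1      -> [-8, 1]
swap   -> [1, -8]
mod    -> [1]
-40    -> [1, -40]
+      -> [-39]
drop   -> []
-5     -> [-5]
-  — needs 2 operands, stack has 1 → underflow

28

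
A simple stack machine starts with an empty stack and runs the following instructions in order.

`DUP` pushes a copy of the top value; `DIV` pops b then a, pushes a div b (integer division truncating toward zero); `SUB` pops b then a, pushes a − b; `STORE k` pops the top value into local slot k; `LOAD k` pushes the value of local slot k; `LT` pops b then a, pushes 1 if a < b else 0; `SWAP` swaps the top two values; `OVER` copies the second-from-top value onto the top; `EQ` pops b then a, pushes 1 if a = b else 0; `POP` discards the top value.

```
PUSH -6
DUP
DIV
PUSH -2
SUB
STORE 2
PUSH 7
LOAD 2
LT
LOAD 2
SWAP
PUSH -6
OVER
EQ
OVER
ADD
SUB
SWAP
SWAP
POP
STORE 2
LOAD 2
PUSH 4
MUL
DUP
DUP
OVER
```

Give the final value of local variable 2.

PUSH -6 -> [-6]
DUP     -> [-6, -6]
DIV     -> [1]
PUSH -2 -> [1, -2]
SUB     -> [3]
STORE 2 -> []
PUSH 7  -> [7]
LOAD 2  -> [7, 3]
LT      -> [0]
LOAD 2  -> [0, 3]
SWAP    -> [3, 0]
PUSH -6 -> [3, 0, -6]
OVER    -> [3, 0, -6, 0]
EQ      -> [3, 0, 0]
OVER    -> [3, 0, 0, 0]
ADD     -> [3, 0, 0]
SUB     -> [3, 0]
SWAP    -> [0, 3]
SWAP    -> [3, 0]
POP     -> [3]
STORE 2 -> []
LOAD 2  -> [3]
PUSH 4  -> [3, 4]
MUL     -> [12]
DUP     -> [12, 12]
DUP     -> [12, 12, 12]
OVER    -> [12, 12, 12, 12]

3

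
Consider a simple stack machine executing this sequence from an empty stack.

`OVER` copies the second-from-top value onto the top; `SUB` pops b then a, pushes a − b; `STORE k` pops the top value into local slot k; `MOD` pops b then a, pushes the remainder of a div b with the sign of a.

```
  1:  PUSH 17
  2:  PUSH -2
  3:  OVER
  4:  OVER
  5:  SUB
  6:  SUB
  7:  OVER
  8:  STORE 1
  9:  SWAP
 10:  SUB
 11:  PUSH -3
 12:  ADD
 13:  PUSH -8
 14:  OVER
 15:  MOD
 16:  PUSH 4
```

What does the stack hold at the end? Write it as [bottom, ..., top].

[-41, -8, 4]

PUSH 17 -> [17]
PUSH -2 -> [17, -2]
OVER    -> [17, -2, 17]
OVER    -> [17, -2, 17, -2]
SUB     -> [17, -2, 19]
SUB     -> [17, -21]
OVER    -> [17, -21, 17]
STORE 1 -> [17, -21]
SWAP    -> [-21, 17]
SUB     -> [-38]
PUSH -3 -> [-38, -3]
ADD     -> [-41]
PUSH -8 -> [-41, -8]
OVER    -> [-41, -8, -41]
MOD     -> [-41, -8]
PUSH 4  -> [-41, -8, 4]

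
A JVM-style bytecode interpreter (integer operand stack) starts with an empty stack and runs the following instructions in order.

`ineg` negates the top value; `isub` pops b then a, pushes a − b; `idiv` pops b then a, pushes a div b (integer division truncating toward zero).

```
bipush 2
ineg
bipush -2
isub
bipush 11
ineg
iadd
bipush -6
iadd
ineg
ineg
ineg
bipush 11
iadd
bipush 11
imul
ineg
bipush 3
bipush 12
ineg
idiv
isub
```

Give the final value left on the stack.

-308

bipush 2   2
ineg       -2
bipush -2  -2 -2
isub       0
bipush 11  0 11
ineg       0 -11
iadd       -11
bipush -6  -11 -6
iadd       -17
ineg       17
ineg       -17
ineg       17
bipush 11  17 11
iadd       28
bipush 11  28 11
imul       308
ineg       -308
bipush 3   -308 3
bipush 12  -308 3 12
ineg       -308 3 -12
idiv       -308 0
isub       -308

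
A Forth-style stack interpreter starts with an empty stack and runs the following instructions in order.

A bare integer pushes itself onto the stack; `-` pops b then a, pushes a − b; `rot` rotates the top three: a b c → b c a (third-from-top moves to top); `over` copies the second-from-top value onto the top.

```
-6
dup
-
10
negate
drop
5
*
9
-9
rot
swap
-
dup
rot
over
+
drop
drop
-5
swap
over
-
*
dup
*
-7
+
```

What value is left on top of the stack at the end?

-6      [-6]
dup     [-6, -6]
-       [0]
10      [0, 10]
negate  [0, -10]
drop    [0]
5       [0, 5]
*       [0]
9       [0, 9]
-9      [0, 9, -9]
rot     [9, -9, 0]
swap    [9, 0, -9]
-       [9, 9]
dup     [9, 9, 9]
rot     [9, 9, 9]
over    [9, 9, 9, 9]
+       [9, 9, 18]
drop    [9, 9]
drop    [9]
-5      [9, -5]
swap    [-5, 9]
over    [-5, 9, -5]
-       [-5, 14]
*       [-70]
dup     [-70, -70]
*       [4900]
-7      [4900, -7]
+       [4893]

4893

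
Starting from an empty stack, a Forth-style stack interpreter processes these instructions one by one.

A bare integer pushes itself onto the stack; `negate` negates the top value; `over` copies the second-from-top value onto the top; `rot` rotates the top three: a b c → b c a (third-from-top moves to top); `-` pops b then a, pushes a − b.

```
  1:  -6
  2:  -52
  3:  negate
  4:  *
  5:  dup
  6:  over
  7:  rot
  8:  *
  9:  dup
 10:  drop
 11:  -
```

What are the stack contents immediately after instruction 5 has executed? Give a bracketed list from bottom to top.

[-312, -312]

-6      [-6]
-52     [-6, -52]
negate  [-6, 52]
*       [-312]
dup     [-312, -312]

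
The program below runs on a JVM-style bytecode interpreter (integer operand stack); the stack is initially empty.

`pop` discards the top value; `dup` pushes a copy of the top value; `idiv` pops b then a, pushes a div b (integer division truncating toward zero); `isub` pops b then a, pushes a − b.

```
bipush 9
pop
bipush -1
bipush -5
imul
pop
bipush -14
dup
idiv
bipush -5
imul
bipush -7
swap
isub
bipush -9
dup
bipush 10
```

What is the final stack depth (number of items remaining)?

4

bipush 9    [9]
pop         []
bipush -1   [-1]
bipush -5   [-1, -5]
imul        [5]
pop         []
bipush -14  [-14]
dup         [-14, -14]
idiv        [1]
bipush -5   [1, -5]
imul        [-5]
bipush -7   [-5, -7]
swap        [-7, -5]
isub        [-2]
bipush -9   [-2, -9]
dup         [-2, -9, -9]
bipush 10   [-2, -9, -9, 10]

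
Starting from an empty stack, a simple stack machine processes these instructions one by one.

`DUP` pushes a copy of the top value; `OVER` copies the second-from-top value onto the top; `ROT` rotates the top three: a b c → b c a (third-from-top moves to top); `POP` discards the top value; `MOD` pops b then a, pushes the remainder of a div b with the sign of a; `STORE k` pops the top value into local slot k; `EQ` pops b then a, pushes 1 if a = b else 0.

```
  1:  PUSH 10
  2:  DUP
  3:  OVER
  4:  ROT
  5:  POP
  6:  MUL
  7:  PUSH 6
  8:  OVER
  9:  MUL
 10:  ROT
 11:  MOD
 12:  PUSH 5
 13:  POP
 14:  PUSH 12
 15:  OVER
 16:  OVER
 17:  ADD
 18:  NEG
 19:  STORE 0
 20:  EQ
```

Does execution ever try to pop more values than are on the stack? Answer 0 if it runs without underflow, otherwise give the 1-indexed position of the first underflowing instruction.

10

PUSH 10 -> 10
DUP     -> 10 10
OVER    -> 10 10 10
ROT     -> 10 10 10
POP     -> 10 10
MUL     -> 100
PUSH 6  -> 100 6
OVER    -> 100 6 100
MUL     -> 100 600
ROT  — needs 3 operands, stack has 2 → underflow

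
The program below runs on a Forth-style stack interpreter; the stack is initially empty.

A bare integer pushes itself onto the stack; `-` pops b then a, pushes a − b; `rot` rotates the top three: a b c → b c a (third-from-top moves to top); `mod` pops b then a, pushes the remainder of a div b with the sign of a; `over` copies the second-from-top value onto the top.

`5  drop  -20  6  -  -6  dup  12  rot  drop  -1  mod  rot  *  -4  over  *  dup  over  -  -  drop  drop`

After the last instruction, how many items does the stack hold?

1

5    -> 5
drop -> (empty)
-20  -> -20
6    -> -20 6
-    -> -26
-6   -> -26 -6
dup  -> -26 -6 -6
12   -> -26 -6 -6 12
rot  -> -26 -6 12 -6
drop -> -26 -6 12
-1   -> -26 -6 12 -1
mod  -> -26 -6 0
rot  -> -6 0 -26
*    -> -6 0
-4   -> -6 0 -4
over -> -6 0 -4 0
*    -> -6 0 0
dup  -> -6 0 0 0
over -> -6 0 0 0 0
-    -> -6 0 0 0
-    -> -6 0 0
drop -> -6 0
drop -> -6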